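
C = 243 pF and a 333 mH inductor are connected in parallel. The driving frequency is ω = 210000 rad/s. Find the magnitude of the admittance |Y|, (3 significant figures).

36.7 μS

X_L = ωL = 69900 Ω
X_C = 1/(ωC) = 19600 Ω
Parallel: admittances add. Y = 1/(jωL) + jωC
Y = (0 + j3.67e-05) S
|Y| = 3.67e-05 S → |Z| = 1/|Y| = 27200 Ω, ∠Z = −∠Y = -90.0°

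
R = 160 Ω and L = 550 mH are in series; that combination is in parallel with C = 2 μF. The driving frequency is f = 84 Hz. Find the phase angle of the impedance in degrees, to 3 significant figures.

47.5°

ω = 2πf = 527.8 rad/s
X_L = ωL = 290 Ω
X_C = 1/(ωC) = 947 Ω
Branch 1 (R+jX_L): Z₁ = 160 + j290 Ω, |Z₁| = 331 Ω
Branch 2 (−jX_C): Z₂ = −j947 Ω
Parallel: Z = Z₁Z₂/(Z₁+Z₂), |Z| = 464 Ω, ∠Z = 47.5°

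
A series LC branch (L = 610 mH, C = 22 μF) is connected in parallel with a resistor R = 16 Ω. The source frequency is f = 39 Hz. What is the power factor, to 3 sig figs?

ω = 2πf = 245.0 rad/s
X_L = ωL = 149 Ω
X_C = 1/(ωC) = 185 Ω
Branch 1: Z₁ = R = 16.0 Ω
Branch 2 (series LC): Z₂ = j(X_L − X_C) = −j36.0 Ω
Parallel: Z = Z₁Z₂/(Z₁+Z₂), |Z| = 14.6 Ω, ∠Z = -24.0°
cos φ = cos(-24.0°) = 0.914

0.914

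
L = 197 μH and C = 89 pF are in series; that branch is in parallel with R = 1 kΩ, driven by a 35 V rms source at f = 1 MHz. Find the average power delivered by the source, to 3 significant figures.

ω = 2πf = 6.283e+06 rad/s
X_L = ωL = 1240 Ω
X_C = 1/(ωC) = 1790 Ω
Branch 1: Z₁ = R = 1000 Ω
Branch 2 (series LC): Z₂ = j(X_L − X_C) = −j550 Ω
Parallel: Z = Z₁Z₂/(Z₁+Z₂), |Z| = 482 Ω, ∠Z = -61.2°
I = V/|Z| = 72.6 mA
P = VI cos φ = 35 × 0.0726 × cos(-61.2°) = 1.22 W

1.22 W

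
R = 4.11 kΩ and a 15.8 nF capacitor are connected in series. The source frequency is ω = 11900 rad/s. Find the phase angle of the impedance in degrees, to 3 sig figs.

X_C = 1/(ωC) = 5320 Ω
Z = 4110 − j5320 Ω
|Z| = √(4110² + 5320²) = 6720 Ω
∠Z = arctan(-5320/4110) = -52.3°

-52.3°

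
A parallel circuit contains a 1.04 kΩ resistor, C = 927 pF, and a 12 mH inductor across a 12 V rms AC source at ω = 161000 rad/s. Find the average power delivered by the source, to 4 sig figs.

138.5 mW

X_L = ωL = 1932 Ω
X_C = 1/(ωC) = 6700 Ω
Parallel: admittances add. Y = 1/R + 1/(jωL) + jωC
Y = (0.0009615 − j0.0003684) S
|Y| = 0.001030 S → |Z| = 1/|Y| = 971.2 Ω, ∠Z = −∠Y = 20.96°
I = V/|Z| = 12.36 mA
P = VI cos φ = 12 × 0.01236 × cos(20.96°) = 138.5 mW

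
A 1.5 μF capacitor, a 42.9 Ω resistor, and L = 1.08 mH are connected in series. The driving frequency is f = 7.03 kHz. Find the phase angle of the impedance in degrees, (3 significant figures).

37.2°

ω = 2πf = 44170 rad/s
X_L = ωL = 47.7 Ω
X_C = 1/(ωC) = 15.1 Ω
Net reactance X = X_L − X_C = 32.6 Ω
Z = 42.9 + j32.6 Ω
|Z| = √(42.9² + 32.6²) = 53.9 Ω
∠Z = arctan(32.6/42.9) = 37.2°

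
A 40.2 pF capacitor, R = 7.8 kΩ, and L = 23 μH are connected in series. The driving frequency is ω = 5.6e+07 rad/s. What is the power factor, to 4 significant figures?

X_L = ωL = 1288 Ω
X_C = 1/(ωC) = 444.2 Ω
Net reactance X = X_L − X_C = 843.8 Ω
Z = 7800 + j843.8 Ω
|Z| = √(7800² + 843.8²) = 7846 Ω
∠Z = arctan(843.8/7800) = 6.174°
cos φ = cos(6.174°) = 0.9942

0.9942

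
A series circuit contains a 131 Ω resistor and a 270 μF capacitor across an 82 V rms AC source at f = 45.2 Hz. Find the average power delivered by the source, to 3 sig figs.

50.8 W

ω = 2πf = 284.0 rad/s
X_C = 1/(ωC) = 13.0 Ω
Z = 131 − j13.0 Ω
|Z| = √(131² + 13.0²) = 132 Ω
∠Z = arctan(-13.0/131) = -5.69°
I = V/|Z| = 623 mA
P = VI cos φ = 82 × 0.623 × cos(-5.69°) = 50.8 W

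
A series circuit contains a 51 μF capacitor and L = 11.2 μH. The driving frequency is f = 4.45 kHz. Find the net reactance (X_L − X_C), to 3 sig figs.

-0.388 Ω

ω = 2πf = 27960 rad/s
X_L = ωL = 0.313 Ω
X_C = 1/(ωC) = 0.701 Ω
X = 0.313 − 0.701 = -0.388 Ω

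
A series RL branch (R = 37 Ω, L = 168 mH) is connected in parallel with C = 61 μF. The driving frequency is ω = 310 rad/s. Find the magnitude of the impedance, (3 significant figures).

91.3 Ω

X_L = ωL = 52.1 Ω
X_C = 1/(ωC) = 52.9 Ω
Branch 1 (R+jX_L): Z₁ = 37.0 + j52.1 Ω, |Z₁| = 63.9 Ω
Branch 2 (−jX_C): Z₂ = −j52.9 Ω
Parallel: Z = Z₁Z₂/(Z₁+Z₂), |Z| = 91.3 Ω, ∠Z = -34.1°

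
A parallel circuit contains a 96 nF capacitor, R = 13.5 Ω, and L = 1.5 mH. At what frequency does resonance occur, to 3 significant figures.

13.3 kHz

ω₀ = 1/√(LC) = 1/√(0.0015 × 9.6e-08) = 83330 rad/s
f₀ = ω₀/(2π) = 13.3 kHz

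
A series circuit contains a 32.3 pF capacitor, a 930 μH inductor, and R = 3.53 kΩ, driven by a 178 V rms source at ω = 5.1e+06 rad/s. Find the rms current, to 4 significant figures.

X_L = ωL = 4743 Ω
X_C = 1/(ωC) = 6071 Ω
Net reactance X = X_L − X_C = -1328 Ω
Z = 3530 − j1328 Ω
|Z| = √(3530² + 1328²) = 3771 Ω
I = V/|Z| = 178/3771 = 47.20 mA

47.20 mA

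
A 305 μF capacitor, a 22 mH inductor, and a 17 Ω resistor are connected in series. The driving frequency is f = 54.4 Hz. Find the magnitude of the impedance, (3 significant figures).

ω = 2πf = 341.8 rad/s
X_L = ωL = 7.52 Ω
X_C = 1/(ωC) = 9.59 Ω
Net reactance X = X_L − X_C = -2.07 Ω
Z = 17.0 − j2.07 Ω
|Z| = √(17.0² + 2.07²) = 17.1 Ω

17.1 Ω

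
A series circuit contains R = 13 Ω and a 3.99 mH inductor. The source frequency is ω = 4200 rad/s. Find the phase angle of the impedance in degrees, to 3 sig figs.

X_L = ωL = 16.8 Ω
Z = 13.0 + j16.8 Ω
|Z| = √(13.0² + 16.8²) = 21.2 Ω
∠Z = arctan(16.8/13.0) = 52.2°

52.2°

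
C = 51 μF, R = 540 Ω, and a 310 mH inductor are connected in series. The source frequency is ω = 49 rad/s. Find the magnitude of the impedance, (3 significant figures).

X_L = ωL = 15.2 Ω
X_C = 1/(ωC) = 400 Ω
Net reactance X = X_L − X_C = -385 Ω
Z = 540 − j385 Ω
|Z| = √(540² + 385²) = 663 Ω

663 Ω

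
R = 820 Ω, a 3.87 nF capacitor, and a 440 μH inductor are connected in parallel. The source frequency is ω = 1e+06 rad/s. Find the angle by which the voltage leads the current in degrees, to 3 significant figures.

-52.6°

X_L = ωL = 440 Ω
X_C = 1/(ωC) = 258 Ω
Parallel: admittances add. Y = 1/R + 1/(jωL) + jωC
Y = (0.00122 + j0.00160) S
|Y| = 0.00201 S → |Z| = 1/|Y| = 498 Ω, ∠Z = −∠Y = -52.6°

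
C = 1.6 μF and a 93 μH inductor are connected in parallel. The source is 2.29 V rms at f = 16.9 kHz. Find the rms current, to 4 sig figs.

ω = 2πf = 106200 rad/s
X_L = ωL = 9.875 Ω
X_C = 1/(ωC) = 5.886 Ω
Parallel: admittances add. Y = 1/(jωL) + jωC
Y = (0 + j0.06863) S
|Y| = 0.06863 S → |Z| = 1/|Y| = 14.57 Ω, ∠Z = −∠Y = -90.00°
I = V/|Z| = 2.29/14.57 = 157.2 mA

157.2 mA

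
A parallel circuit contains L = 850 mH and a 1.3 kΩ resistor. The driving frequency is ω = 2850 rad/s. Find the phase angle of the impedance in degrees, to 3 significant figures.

28.2°

X_L = ωL = 2420 Ω
Parallel: admittances add. Y = 1/R + 1/(jωL)
Y = (0.000769 − j0.000413) S
|Y| = 0.000873 S → |Z| = 1/|Y| = 1150 Ω, ∠Z = −∠Y = 28.2°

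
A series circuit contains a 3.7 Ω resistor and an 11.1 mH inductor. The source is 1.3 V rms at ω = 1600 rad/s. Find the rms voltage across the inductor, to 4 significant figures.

1.273 V

X_L = ωL = 17.76 Ω
Z = 3.700 + j17.76 Ω
|Z| = √(3.700² + 17.76²) = 18.14 Ω
I = V/|Z| = 71.66 mA
V_L = I·|Z_L| = 0.07166 × 17.76 = 1.273 V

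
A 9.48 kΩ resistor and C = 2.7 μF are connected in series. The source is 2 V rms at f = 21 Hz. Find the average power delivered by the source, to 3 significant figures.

ω = 2πf = 131.9 rad/s
X_C = 1/(ωC) = 2810 Ω
Z = 9480 − j2810 Ω
|Z| = √(9480² + 2810²) = 9890 Ω
∠Z = arctan(-2810/9480) = -16.5°
I = V/|Z| = 202 μA
P = VI cos φ = 2 × 0.000202 × cos(-16.5°) = 388 μW

388 μW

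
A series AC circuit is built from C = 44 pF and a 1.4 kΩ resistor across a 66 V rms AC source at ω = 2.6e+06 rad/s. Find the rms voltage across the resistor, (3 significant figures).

10.4 V

X_C = 1/(ωC) = 8740 Ω
Z = 1400 − j8740 Ω
|Z| = √(1400² + 8740²) = 8850 Ω
I = V/|Z| = 7.46 mA
V_R = I·|Z_R| = 0.00746 × 1400 = 10.4 V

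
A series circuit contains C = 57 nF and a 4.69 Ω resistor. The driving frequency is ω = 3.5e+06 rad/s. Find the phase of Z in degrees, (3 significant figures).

-46.9°

X_C = 1/(ωC) = 5.01 Ω
Z = 4.69 − j5.01 Ω
|Z| = √(4.69² + 5.01²) = 6.86 Ω
∠Z = arctan(-5.01/4.69) = -46.9°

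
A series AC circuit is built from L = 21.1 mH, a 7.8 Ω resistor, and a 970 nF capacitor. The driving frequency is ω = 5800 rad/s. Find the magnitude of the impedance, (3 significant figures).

55.9 Ω

X_L = ωL = 122 Ω
X_C = 1/(ωC) = 178 Ω
Net reactance X = X_L − X_C = -55.4 Ω
Z = 7.80 − j55.4 Ω
|Z| = √(7.80² + 55.4²) = 55.9 Ω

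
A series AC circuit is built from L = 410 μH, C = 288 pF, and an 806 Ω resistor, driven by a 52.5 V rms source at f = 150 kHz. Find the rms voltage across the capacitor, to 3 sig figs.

57.0 V

ω = 2πf = 942500 rad/s
X_L = ωL = 386 Ω
X_C = 1/(ωC) = 3680 Ω
Net reactance X = X_L − X_C = -3300 Ω
Z = 806 − j3300 Ω
|Z| = √(806² + 3300²) = 3390 Ω
I = V/|Z| = 15.5 mA
V_C = I·|Z_C| = 0.0155 × 3680 = 57.0 V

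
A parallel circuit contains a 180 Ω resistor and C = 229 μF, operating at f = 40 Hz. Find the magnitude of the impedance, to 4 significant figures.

ω = 2πf = 251.3 rad/s
X_C = 1/(ωC) = 17.37 Ω
Parallel: admittances add. Y = 1/R + jωC
Y = (0.005556 + j0.05755) S
|Y| = 0.05782 S → |Z| = 1/|Y| = 17.29 Ω, ∠Z = −∠Y = -84.49°

17.29 Ω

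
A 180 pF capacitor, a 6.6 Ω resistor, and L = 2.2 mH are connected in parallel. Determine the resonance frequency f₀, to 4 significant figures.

ω₀ = 1/√(LC) = 1/√(0.0022 × 1.8e-10) = 1.589e+06 rad/s
f₀ = ω₀/(2π) = 252.9 kHz

252.9 kHz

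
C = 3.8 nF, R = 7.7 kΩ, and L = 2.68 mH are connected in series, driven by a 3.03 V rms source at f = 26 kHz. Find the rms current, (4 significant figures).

ω = 2πf = 163400 rad/s
X_L = ωL = 437.8 Ω
X_C = 1/(ωC) = 1611 Ω
Net reactance X = X_L − X_C = -1173 Ω
Z = 7700 − j1173 Ω
|Z| = √(7700² + 1173²) = 7789 Ω
I = V/|Z| = 3.03/7789 = 389.0 μA

389.0 μA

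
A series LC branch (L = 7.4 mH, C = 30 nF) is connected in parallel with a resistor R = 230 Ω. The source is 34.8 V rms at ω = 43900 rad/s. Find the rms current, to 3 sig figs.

171 mA

X_L = ωL = 325 Ω
X_C = 1/(ωC) = 759 Ω
Branch 1: Z₁ = R = 230 Ω
Branch 2 (series LC): Z₂ = j(X_L − X_C) = −j434 Ω
Parallel: Z = Z₁Z₂/(Z₁+Z₂), |Z| = 203 Ω, ∠Z = -27.9°
I = V/|Z| = 34.8/203 = 171 mA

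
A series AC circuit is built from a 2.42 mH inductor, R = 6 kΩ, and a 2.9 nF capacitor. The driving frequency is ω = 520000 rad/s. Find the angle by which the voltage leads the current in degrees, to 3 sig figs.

5.67°

X_L = ωL = 1260 Ω
X_C = 1/(ωC) = 663 Ω
Net reactance X = X_L − X_C = 595 Ω
Z = 6000 + j595 Ω
|Z| = √(6000² + 595²) = 6030 Ω
∠Z = arctan(595/6000) = 5.67°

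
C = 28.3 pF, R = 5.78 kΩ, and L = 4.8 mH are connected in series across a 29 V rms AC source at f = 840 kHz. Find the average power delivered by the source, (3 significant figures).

ω = 2πf = 5.278e+06 rad/s
X_L = ωL = 25300 Ω
X_C = 1/(ωC) = 6700 Ω
Net reactance X = X_L − X_C = 18600 Ω
Z = 5780 + j18600 Ω
|Z| = √(5780² + 18600²) = 19500 Ω
∠Z = arctan(18600/5780) = 72.8°
I = V/|Z| = 1.49 mA
P = VI cos φ = 29 × 0.00149 × cos(72.8°) = 12.8 mW

12.8 mW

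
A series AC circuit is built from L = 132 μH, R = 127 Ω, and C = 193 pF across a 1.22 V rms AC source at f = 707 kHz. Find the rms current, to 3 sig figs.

ω = 2πf = 4.442e+06 rad/s
X_L = ωL = 586 Ω
X_C = 1/(ωC) = 1170 Ω
Net reactance X = X_L − X_C = -580 Ω
Z = 127 − j580 Ω
|Z| = √(127² + 580²) = 594 Ω
I = V/|Z| = 1.22/594 = 2.05 mA

2.05 mA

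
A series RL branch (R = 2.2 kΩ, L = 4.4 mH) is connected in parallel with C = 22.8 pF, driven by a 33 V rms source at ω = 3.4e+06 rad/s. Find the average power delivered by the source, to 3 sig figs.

X_L = ωL = 15000 Ω
X_C = 1/(ωC) = 12900 Ω
Branch 1 (R+jX_L): Z₁ = 2200 + j15000 Ω, |Z₁| = 15100 Ω
Branch 2 (−jX_C): Z₂ = −j12900 Ω
Parallel: Z = Z₁Z₂/(Z₁+Z₂), |Z| = 64700 Ω, ∠Z = -51.5°
I = V/|Z| = 510 μA
P = VI cos φ = 33 × 0.000510 × cos(-51.5°) = 10.5 mW

10.5 mW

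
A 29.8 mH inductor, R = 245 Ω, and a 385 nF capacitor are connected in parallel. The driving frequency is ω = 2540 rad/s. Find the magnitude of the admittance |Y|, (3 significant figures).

12.9 mS

X_L = ωL = 75.7 Ω
X_C = 1/(ωC) = 1020 Ω
Parallel: admittances add. Y = 1/R + 1/(jωL) + jωC
Y = (0.00408 − j0.0122) S
|Y| = 0.0129 S → |Z| = 1/|Y| = 77.5 Ω, ∠Z = −∠Y = 71.5°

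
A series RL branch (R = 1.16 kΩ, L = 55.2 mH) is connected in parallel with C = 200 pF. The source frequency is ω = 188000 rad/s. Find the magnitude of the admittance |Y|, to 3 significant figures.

58.5 μS

X_L = ωL = 10400 Ω
X_C = 1/(ωC) = 26600 Ω
Branch 1 (R+jX_L): Z₁ = 1160 + j10400 Ω, |Z₁| = 10400 Ω
Branch 2 (−jX_C): Z₂ = −j26600 Ω
Parallel: Z = Z₁Z₂/(Z₁+Z₂), |Z| = 17100 Ω, ∠Z = 79.5°
|Y| = 1/|Z| = 58.5 μS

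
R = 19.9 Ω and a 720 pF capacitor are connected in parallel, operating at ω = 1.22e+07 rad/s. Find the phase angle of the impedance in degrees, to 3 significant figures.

-9.92°

X_C = 1/(ωC) = 114 Ω
Parallel: admittances add. Y = 1/R + jωC
Y = (0.0503 + j0.00878) S
|Y| = 0.0510 S → |Z| = 1/|Y| = 19.6 Ω, ∠Z = −∠Y = -9.92°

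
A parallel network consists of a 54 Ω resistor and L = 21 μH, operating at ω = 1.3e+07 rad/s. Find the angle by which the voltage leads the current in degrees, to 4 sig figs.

X_L = ωL = 273.0 Ω
Parallel: admittances add. Y = 1/R + 1/(jωL)
Y = (0.01852 − j0.003663) S
|Y| = 0.01888 S → |Z| = 1/|Y| = 52.97 Ω, ∠Z = −∠Y = 11.19°

11.19°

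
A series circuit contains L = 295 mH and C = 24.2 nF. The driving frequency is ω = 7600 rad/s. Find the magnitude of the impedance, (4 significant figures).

X_L = ωL = 2242 Ω
X_C = 1/(ωC) = 5437 Ω
Net reactance X = X_L − X_C = -3195 Ω
Z = − j3195 Ω
|Z| = √(0² + 3195²) = 3195 Ω

3195 Ω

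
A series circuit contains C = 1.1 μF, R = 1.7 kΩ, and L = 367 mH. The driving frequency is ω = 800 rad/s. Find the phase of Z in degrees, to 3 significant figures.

X_L = ωL = 294 Ω
X_C = 1/(ωC) = 1140 Ω
Net reactance X = X_L − X_C = -843 Ω
Z = 1700 − j843 Ω
|Z| = √(1700² + 843²) = 1900 Ω
∠Z = arctan(-843/1700) = -26.4°

-26.4°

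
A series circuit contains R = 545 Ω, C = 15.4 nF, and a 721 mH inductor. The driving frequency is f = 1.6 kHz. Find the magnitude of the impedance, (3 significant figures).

959 Ω

ω = 2πf = 10050 rad/s
X_L = ωL = 7250 Ω
X_C = 1/(ωC) = 6460 Ω
Net reactance X = X_L − X_C = 789 Ω
Z = 545 + j789 Ω
|Z| = √(545² + 789²) = 959 Ω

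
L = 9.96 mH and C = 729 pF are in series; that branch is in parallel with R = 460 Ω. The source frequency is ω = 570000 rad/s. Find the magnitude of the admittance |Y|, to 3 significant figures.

X_L = ωL = 5680 Ω
X_C = 1/(ωC) = 2410 Ω
Branch 1: Z₁ = R = 460 Ω
Branch 2 (series LC): Z₂ = j(X_L − X_C) = j3270 Ω
Parallel: Z = Z₁Z₂/(Z₁+Z₂), |Z| = 456 Ω, ∠Z = 8.01°
|Y| = 1/|Z| = 2.20 mS

2.20 mS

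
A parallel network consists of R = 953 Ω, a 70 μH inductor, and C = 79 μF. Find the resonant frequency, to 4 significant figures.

ω₀ = 1/√(LC) = 1/√(7e-05 × 7.9e-05) = 13450 rad/s
f₀ = ω₀/(2π) = 2.140 kHz

2.140 kHz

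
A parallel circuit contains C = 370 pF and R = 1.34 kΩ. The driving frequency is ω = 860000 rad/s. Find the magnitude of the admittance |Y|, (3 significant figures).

X_C = 1/(ωC) = 3140 Ω
Parallel: admittances add. Y = 1/R + jωC
Y = (0.000746 + j0.000318) S
|Y| = 0.000811 S → |Z| = 1/|Y| = 1230 Ω, ∠Z = −∠Y = -23.1°

811 μS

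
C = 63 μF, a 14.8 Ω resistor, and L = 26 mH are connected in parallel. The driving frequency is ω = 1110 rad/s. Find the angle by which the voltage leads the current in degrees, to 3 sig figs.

X_L = ωL = 28.9 Ω
X_C = 1/(ωC) = 14.3 Ω
Parallel: admittances add. Y = 1/R + 1/(jωL) + jωC
Y = (0.0676 + j0.0353) S
|Y| = 0.0762 S → |Z| = 1/|Y| = 13.1 Ω, ∠Z = −∠Y = -27.6°

-27.6°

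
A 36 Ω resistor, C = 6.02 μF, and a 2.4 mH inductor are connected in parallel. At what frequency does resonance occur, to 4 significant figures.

ω₀ = 1/√(LC) = 1/√(0.0024 × 6.02e-06) = 8319 rad/s
f₀ = ω₀/(2π) = 1.324 kHz

1.324 kHz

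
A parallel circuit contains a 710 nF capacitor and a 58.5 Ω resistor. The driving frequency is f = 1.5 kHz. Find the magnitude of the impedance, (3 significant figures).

ω = 2πf = 9425 rad/s
X_C = 1/(ωC) = 149 Ω
Parallel: admittances add. Y = 1/R + jωC
Y = (0.0171 + j0.00669) S
|Y| = 0.0184 S → |Z| = 1/|Y| = 54.5 Ω, ∠Z = −∠Y = -21.4°

54.5 Ω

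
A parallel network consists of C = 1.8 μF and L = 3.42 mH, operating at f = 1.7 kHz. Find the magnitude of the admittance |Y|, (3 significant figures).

8.15 mS

ω = 2πf = 10680 rad/s
X_L = ωL = 36.5 Ω
X_C = 1/(ωC) = 52.0 Ω
Parallel: admittances add. Y = 1/(jωL) + jωC
Y = (0 − j0.00815) S
|Y| = 0.00815 S → |Z| = 1/|Y| = 123 Ω, ∠Z = −∠Y = 90.0°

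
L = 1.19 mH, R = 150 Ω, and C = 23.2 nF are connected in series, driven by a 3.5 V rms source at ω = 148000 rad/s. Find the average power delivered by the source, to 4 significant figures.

X_L = ωL = 176.1 Ω
X_C = 1/(ωC) = 291.2 Ω
Net reactance X = X_L − X_C = -115.1 Ω
Z = 150.0 − j115.1 Ω
|Z| = √(150.0² + 115.1²) = 189.1 Ω
∠Z = arctan(-115.1/150.0) = -37.50°
I = V/|Z| = 18.51 mA
P = VI cos φ = 3.5 × 0.01851 × cos(-37.50°) = 51.40 mW

51.40 mW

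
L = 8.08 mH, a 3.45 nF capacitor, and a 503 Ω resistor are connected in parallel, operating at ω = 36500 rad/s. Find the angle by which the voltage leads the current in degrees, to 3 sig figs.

X_L = ωL = 295 Ω
X_C = 1/(ωC) = 7940 Ω
Parallel: admittances add. Y = 1/R + 1/(jωL) + jωC
Y = (0.00199 − j0.00326) S
|Y| = 0.00382 S → |Z| = 1/|Y| = 262 Ω, ∠Z = −∠Y = 58.7°

58.7°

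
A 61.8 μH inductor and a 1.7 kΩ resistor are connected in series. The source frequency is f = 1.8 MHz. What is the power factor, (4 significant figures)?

ω = 2πf = 1.131e+07 rad/s
X_L = ωL = 698.9 Ω
Z = 1700 + j698.9 Ω
|Z| = √(1700² + 698.9²) = 1838 Ω
∠Z = arctan(698.9/1700) = 22.35°
cos φ = cos(22.35°) = 0.9249

0.9249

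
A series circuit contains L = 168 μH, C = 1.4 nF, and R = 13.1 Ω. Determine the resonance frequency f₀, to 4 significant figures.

328.2 kHz

ω₀ = 1/√(LC) = 1/√(0.000168 × 1.4e-09) = 2.062e+06 rad/s
f₀ = ω₀/(2π) = 328.2 kHz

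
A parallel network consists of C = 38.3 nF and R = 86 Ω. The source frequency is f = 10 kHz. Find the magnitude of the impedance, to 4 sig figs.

84.22 Ω

ω = 2πf = 62830 rad/s
X_C = 1/(ωC) = 415.5 Ω
Parallel: admittances add. Y = 1/R + jωC
Y = (0.01163 + j0.002406) S
|Y| = 0.01187 S → |Z| = 1/|Y| = 84.22 Ω, ∠Z = −∠Y = -11.69°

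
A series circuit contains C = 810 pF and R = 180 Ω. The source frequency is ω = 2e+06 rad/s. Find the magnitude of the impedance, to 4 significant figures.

X_C = 1/(ωC) = 617.3 Ω
Z = 180.0 − j617.3 Ω
|Z| = √(180.0² + 617.3²) = 643.0 Ω

643.0 Ω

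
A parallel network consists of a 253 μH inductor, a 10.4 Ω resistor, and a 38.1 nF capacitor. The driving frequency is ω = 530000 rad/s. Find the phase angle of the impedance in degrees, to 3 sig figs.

-7.54°

X_L = ωL = 134 Ω
X_C = 1/(ωC) = 49.5 Ω
Parallel: admittances add. Y = 1/R + 1/(jωL) + jωC
Y = (0.0962 + j0.0127) S
|Y| = 0.0970 S → |Z| = 1/|Y| = 10.3 Ω, ∠Z = −∠Y = -7.54°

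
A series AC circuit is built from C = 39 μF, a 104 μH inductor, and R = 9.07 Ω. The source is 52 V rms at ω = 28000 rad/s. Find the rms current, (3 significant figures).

5.60 A

X_L = ωL = 2.91 Ω
X_C = 1/(ωC) = 0.916 Ω
Net reactance X = X_L − X_C = 2.00 Ω
Z = 9.07 + j2.00 Ω
|Z| = √(9.07² + 2.00²) = 9.29 Ω
I = V/|Z| = 52/9.29 = 5.60 A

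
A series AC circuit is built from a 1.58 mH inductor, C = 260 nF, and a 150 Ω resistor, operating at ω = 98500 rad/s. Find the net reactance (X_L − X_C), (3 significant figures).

117 Ω

X_L = ωL = 156 Ω
X_C = 1/(ωC) = 39.0 Ω
X = 156 − 39.0 = 117 Ω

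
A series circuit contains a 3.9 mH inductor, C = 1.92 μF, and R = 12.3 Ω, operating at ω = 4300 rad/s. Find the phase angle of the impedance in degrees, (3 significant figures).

X_L = ωL = 16.8 Ω
X_C = 1/(ωC) = 121 Ω
Net reactance X = X_L − X_C = -104 Ω
Z = 12.3 − j104 Ω
|Z| = √(12.3² + 104²) = 105 Ω
∠Z = arctan(-104/12.3) = -83.3°

-83.3°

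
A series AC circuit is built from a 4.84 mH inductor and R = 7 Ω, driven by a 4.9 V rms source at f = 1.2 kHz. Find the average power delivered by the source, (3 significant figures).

ω = 2πf = 7540 rad/s
X_L = ωL = 36.5 Ω
Z = 7.00 + j36.5 Ω
|Z| = √(7.00² + 36.5²) = 37.2 Ω
∠Z = arctan(36.5/7.00) = 79.1°
I = V/|Z| = 132 mA
P = VI cos φ = 4.9 × 0.132 × cos(79.1°) = 122 mW

122 mW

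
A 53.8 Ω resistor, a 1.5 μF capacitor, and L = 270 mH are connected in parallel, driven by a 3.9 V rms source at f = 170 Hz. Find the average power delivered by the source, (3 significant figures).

ω = 2πf = 1068 rad/s
X_L = ωL = 288 Ω
X_C = 1/(ωC) = 624 Ω
Parallel: admittances add. Y = 1/R + 1/(jωL) + jωC
Y = (0.0186 − j0.00187) S
|Y| = 0.0187 S → |Z| = 1/|Y| = 53.5 Ω, ∠Z = −∠Y = 5.73°
I = V/|Z| = 72.9 mA
P = VI cos φ = 3.9 × 0.0729 × cos(5.73°) = 283 mW

283 mW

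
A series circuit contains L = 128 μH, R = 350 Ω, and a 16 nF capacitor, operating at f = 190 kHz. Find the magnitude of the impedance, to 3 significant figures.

364 Ω

ω = 2πf = 1.194e+06 rad/s
X_L = ωL = 153 Ω
X_C = 1/(ωC) = 52.4 Ω
Net reactance X = X_L − X_C = 100 Ω
Z = 350 + j100 Ω
|Z| = √(350² + 100²) = 364 Ω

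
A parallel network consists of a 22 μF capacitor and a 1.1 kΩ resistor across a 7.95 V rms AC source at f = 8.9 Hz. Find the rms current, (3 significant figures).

ω = 2πf = 55.92 rad/s
X_C = 1/(ωC) = 813 Ω
Parallel: admittances add. Y = 1/R + jωC
Y = (0.000909 + j0.00123) S
|Y| = 0.00153 S → |Z| = 1/|Y| = 654 Ω, ∠Z = −∠Y = -53.5°
I = V/|Z| = 7.95/654 = 12.2 mA

12.2 mA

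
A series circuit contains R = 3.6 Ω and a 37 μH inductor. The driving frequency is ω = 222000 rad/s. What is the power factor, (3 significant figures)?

X_L = ωL = 8.21 Ω
Z = 3.60 + j8.21 Ω
|Z| = √(3.60² + 8.21²) = 8.97 Ω
∠Z = arctan(8.21/3.60) = 66.3°
cos φ = cos(66.3°) = 0.401

0.401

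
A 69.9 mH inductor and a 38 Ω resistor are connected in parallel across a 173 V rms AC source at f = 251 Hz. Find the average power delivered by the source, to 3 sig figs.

788 W

ω = 2πf = 1577 rad/s
X_L = ωL = 110 Ω
Parallel: admittances add. Y = 1/R + 1/(jωL)
Y = (0.0263 − j0.00907) S
|Y| = 0.0278 S → |Z| = 1/|Y| = 35.9 Ω, ∠Z = −∠Y = 19.0°
I = V/|Z| = 4.82 A
P = VI cos φ = 173 × 4.82 × cos(19.0°) = 788 W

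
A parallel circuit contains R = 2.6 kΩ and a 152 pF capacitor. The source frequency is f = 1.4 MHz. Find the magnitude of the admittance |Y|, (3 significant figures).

1.39 mS

ω = 2πf = 8.796e+06 rad/s
X_C = 1/(ωC) = 748 Ω
Parallel: admittances add. Y = 1/R + jωC
Y = (0.000385 + j0.00134) S
|Y| = 0.00139 S → |Z| = 1/|Y| = 719 Ω, ∠Z = −∠Y = -74.0°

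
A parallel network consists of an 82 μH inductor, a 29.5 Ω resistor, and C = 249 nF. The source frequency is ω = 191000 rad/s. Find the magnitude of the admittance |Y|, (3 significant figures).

X_L = ωL = 15.7 Ω
X_C = 1/(ωC) = 21.0 Ω
Parallel: admittances add. Y = 1/R + 1/(jωL) + jωC
Y = (0.0339 − j0.0163) S
|Y| = 0.0376 S → |Z| = 1/|Y| = 26.6 Ω, ∠Z = −∠Y = 25.7°

37.6 mS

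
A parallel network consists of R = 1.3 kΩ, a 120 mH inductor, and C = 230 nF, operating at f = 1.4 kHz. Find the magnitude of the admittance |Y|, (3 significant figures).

1.32 mS

ω = 2πf = 8796 rad/s
X_L = ωL = 1060 Ω
X_C = 1/(ωC) = 494 Ω
Parallel: admittances add. Y = 1/R + 1/(jωL) + jωC
Y = (0.000769 + j0.00108) S
|Y| = 0.00132 S → |Z| = 1/|Y| = 756 Ω, ∠Z = −∠Y = -54.4°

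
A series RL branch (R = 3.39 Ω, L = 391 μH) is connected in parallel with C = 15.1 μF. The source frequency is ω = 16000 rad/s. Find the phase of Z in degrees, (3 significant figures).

-60.4°

X_L = ωL = 6.26 Ω
X_C = 1/(ωC) = 4.14 Ω
Branch 1 (R+jX_L): Z₁ = 3.39 + j6.26 Ω, |Z₁| = 7.12 Ω
Branch 2 (−jX_C): Z₂ = −j4.14 Ω
Parallel: Z = Z₁Z₂/(Z₁+Z₂), |Z| = 7.37 Ω, ∠Z = -60.4°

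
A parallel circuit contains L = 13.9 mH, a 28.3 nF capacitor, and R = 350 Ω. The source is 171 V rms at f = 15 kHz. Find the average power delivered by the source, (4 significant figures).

83.55 W

ω = 2πf = 94250 rad/s
X_L = ωL = 1310 Ω
X_C = 1/(ωC) = 374.9 Ω
Parallel: admittances add. Y = 1/R + 1/(jωL) + jωC
Y = (0.002857 + j0.001904) S
|Y| = 0.003433 S → |Z| = 1/|Y| = 291.3 Ω, ∠Z = −∠Y = -33.68°
I = V/|Z| = 587.1 mA
P = VI cos φ = 171 × 0.5871 × cos(-33.68°) = 83.55 W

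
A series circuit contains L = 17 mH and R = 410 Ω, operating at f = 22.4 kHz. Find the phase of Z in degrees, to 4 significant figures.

ω = 2πf = 140700 rad/s
X_L = ωL = 2393 Ω
Z = 410.0 + j2393 Ω
|Z| = √(410.0² + 2393²) = 2428 Ω
∠Z = arctan(2393/410.0) = 80.28°

80.28°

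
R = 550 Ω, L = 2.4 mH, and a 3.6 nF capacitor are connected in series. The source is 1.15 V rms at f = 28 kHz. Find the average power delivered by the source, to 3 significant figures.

443 μW

ω = 2πf = 175900 rad/s
X_L = ωL = 422 Ω
X_C = 1/(ωC) = 1580 Ω
Net reactance X = X_L − X_C = -1160 Ω
Z = 550 − j1160 Ω
|Z| = √(550² + 1160²) = 1280 Ω
∠Z = arctan(-1160/550) = -64.6°
I = V/|Z| = 898 μA
P = VI cos φ = 1.15 × 0.000898 × cos(-64.6°) = 443 μW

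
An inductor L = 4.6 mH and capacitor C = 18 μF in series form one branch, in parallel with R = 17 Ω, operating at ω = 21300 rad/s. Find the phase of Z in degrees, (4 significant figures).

X_L = ωL = 97.98 Ω
X_C = 1/(ωC) = 2.608 Ω
Branch 1: Z₁ = R = 17.00 Ω
Branch 2 (series LC): Z₂ = j(X_L − X_C) = j95.37 Ω
Parallel: Z = Z₁Z₂/(Z₁+Z₂), |Z| = 16.74 Ω, ∠Z = 10.11°

10.11°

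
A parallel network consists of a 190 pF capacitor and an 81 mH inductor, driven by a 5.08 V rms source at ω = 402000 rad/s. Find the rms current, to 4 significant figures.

X_L = ωL = 32560 Ω
X_C = 1/(ωC) = 13090 Ω
Parallel: admittances add. Y = 1/(jωL) + jωC
Y = (0 + j4.567e-05) S
|Y| = 4.567e-05 S → |Z| = 1/|Y| = 21900 Ω, ∠Z = −∠Y = -90.00°
I = V/|Z| = 5.08/21900 = 232.0 μA

232.0 μA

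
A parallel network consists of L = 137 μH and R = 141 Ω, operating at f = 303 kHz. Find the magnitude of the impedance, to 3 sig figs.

ω = 2πf = 1.904e+06 rad/s
X_L = ωL = 261 Ω
Parallel: admittances add. Y = 1/R + 1/(jωL)
Y = (0.00709 − j0.00383) S
|Y| = 0.00806 S → |Z| = 1/|Y| = 124 Ω, ∠Z = −∠Y = 28.4°

124 Ω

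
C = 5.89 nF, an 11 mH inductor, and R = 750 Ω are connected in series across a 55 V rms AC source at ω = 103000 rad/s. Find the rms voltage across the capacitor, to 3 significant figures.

X_L = ωL = 1130 Ω
X_C = 1/(ωC) = 1650 Ω
Net reactance X = X_L − X_C = -515 Ω
Z = 750 − j515 Ω
|Z| = √(750² + 515²) = 910 Ω
I = V/|Z| = 60.4 mA
V_C = I·|Z_C| = 0.0604 × 1650 = 99.6 V

99.6 V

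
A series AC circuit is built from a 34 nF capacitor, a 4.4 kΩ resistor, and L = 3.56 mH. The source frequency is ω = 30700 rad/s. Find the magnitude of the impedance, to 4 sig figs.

X_L = ωL = 109.3 Ω
X_C = 1/(ωC) = 958.0 Ω
Net reactance X = X_L − X_C = -848.7 Ω
Z = 4400 − j848.7 Ω
|Z| = √(4400² + 848.7²) = 4481 Ω

4481 Ω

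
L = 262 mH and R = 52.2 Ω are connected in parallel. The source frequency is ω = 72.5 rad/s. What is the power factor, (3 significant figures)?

0.342

X_L = ωL = 19.0 Ω
Parallel: admittances add. Y = 1/R + 1/(jωL)
Y = (0.0192 − j0.0526) S
|Y| = 0.0560 S → |Z| = 1/|Y| = 17.8 Ω, ∠Z = −∠Y = 70.0°
cos φ = cos(70.0°) = 0.342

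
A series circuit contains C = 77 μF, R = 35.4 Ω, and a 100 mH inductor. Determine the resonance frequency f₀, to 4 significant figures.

57.36 Hz

ω₀ = 1/√(LC) = 1/√(0.1 × 7.7e-05) = 360.4 rad/s
f₀ = ω₀/(2π) = 57.36 Hz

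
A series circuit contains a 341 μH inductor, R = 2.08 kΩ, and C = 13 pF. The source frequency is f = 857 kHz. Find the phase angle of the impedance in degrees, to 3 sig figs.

-80.5°

ω = 2πf = 5.385e+06 rad/s
X_L = ωL = 1840 Ω
X_C = 1/(ωC) = 14300 Ω
Net reactance X = X_L − X_C = -12400 Ω
Z = 2080 − j12400 Ω
|Z| = √(2080² + 12400²) = 12600 Ω
∠Z = arctan(-12400/2080) = -80.5°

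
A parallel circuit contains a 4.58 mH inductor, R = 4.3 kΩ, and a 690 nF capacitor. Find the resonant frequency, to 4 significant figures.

ω₀ = 1/√(LC) = 1/√(0.00458 × 6.9e-07) = 17790 rad/s
f₀ = ω₀/(2π) = 2.831 kHz

2.831 kHz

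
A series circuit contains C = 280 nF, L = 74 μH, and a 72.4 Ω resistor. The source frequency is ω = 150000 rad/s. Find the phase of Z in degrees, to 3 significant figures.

X_L = ωL = 11.1 Ω
X_C = 1/(ωC) = 23.8 Ω
Net reactance X = X_L − X_C = -12.7 Ω
Z = 72.4 − j12.7 Ω
|Z| = √(72.4² + 12.7²) = 73.5 Ω
∠Z = arctan(-12.7/72.4) = -9.96°

-9.96°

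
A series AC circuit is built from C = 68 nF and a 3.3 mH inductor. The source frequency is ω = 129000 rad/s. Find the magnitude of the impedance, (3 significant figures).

X_L = ωL = 426 Ω
X_C = 1/(ωC) = 114 Ω
Net reactance X = X_L − X_C = 312 Ω
Z = j312 Ω
|Z| = √(0² + 312²) = 312 Ω

312 Ω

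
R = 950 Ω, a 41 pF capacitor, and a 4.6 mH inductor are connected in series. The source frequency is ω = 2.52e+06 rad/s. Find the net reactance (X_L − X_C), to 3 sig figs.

X_L = ωL = 11600 Ω
X_C = 1/(ωC) = 9680 Ω
X = 11600 − 9680 = 1910 Ω

1910 Ω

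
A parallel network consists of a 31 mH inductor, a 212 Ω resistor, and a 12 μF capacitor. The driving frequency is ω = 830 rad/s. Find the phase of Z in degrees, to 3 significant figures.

X_L = ωL = 25.7 Ω
X_C = 1/(ωC) = 100 Ω
Parallel: admittances add. Y = 1/R + 1/(jωL) + jωC
Y = (0.00472 − j0.0289) S
|Y| = 0.0293 S → |Z| = 1/|Y| = 34.1 Ω, ∠Z = −∠Y = 80.7°

80.7°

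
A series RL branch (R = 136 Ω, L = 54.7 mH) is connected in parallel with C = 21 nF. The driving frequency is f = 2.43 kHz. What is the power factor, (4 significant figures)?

ω = 2πf = 15270 rad/s
X_L = ωL = 835.2 Ω
X_C = 1/(ωC) = 3119 Ω
Branch 1 (R+jX_L): Z₁ = 136.0 + j835.2 Ω, |Z₁| = 846.2 Ω
Branch 2 (−jX_C): Z₂ = −j3119 Ω
Parallel: Z = Z₁Z₂/(Z₁+Z₂), |Z| = 1154 Ω, ∠Z = 77.34°
cos φ = cos(77.34°) = 0.2191

0.2191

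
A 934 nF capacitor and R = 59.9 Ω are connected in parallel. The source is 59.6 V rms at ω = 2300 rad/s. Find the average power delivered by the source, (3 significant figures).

59.3 W

X_C = 1/(ωC) = 466 Ω
Parallel: admittances add. Y = 1/R + jωC
Y = (0.0167 + j0.00215) S
|Y| = 0.0168 S → |Z| = 1/|Y| = 59.4 Ω, ∠Z = −∠Y = -7.33°
I = V/|Z| = 1.00 A
P = VI cos φ = 59.6 × 1.00 × cos(-7.33°) = 59.3 W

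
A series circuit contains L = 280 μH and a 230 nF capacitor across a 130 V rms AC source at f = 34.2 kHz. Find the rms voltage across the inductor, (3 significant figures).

ω = 2πf = 214900 rad/s
X_L = ωL = 60.2 Ω
X_C = 1/(ωC) = 20.2 Ω
Net reactance X = X_L − X_C = 39.9 Ω
Z = j39.9 Ω
|Z| = √(0² + 39.9²) = 39.9 Ω
I = V/|Z| = 3.26 A
V_L = I·|Z_L| = 3.26 × 60.2 = 196 V

196 V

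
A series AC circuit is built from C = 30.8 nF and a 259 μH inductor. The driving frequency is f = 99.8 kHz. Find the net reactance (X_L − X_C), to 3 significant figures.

ω = 2πf = 627100 rad/s
X_L = ωL = 162 Ω
X_C = 1/(ωC) = 51.8 Ω
X = 162 − 51.8 = 111 Ω

111 Ω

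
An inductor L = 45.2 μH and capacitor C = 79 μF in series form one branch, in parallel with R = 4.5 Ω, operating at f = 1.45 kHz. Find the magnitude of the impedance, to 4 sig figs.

0.9553 Ω

ω = 2πf = 9111 rad/s
X_L = ωL = 0.4118 Ω
X_C = 1/(ωC) = 1.389 Ω
Branch 1: Z₁ = R = 4.500 Ω
Branch 2 (series LC): Z₂ = j(X_L − X_C) = −j0.9776 Ω
Parallel: Z = Z₁Z₂/(Z₁+Z₂), |Z| = 0.9553 Ω, ∠Z = -77.74°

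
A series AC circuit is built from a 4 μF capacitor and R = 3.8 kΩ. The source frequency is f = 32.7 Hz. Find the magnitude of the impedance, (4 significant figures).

3990 Ω

ω = 2πf = 205.5 rad/s
X_C = 1/(ωC) = 1217 Ω
Z = 3800 − j1217 Ω
|Z| = √(3800² + 1217²) = 3990 Ω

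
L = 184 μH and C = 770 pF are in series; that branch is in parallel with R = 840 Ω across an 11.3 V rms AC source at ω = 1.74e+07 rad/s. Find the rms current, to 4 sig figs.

X_L = ωL = 3202 Ω
X_C = 1/(ωC) = 74.64 Ω
Branch 1: Z₁ = R = 840.0 Ω
Branch 2 (series LC): Z₂ = j(X_L − X_C) = j3127 Ω
Parallel: Z = Z₁Z₂/(Z₁+Z₂), |Z| = 811.2 Ω, ∠Z = 15.04°
I = V/|Z| = 11.3/811.2 = 13.93 mA

13.93 mA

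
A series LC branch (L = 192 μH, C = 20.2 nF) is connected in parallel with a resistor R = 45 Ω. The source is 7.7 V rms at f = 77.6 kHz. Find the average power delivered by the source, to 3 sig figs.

1.32 W

ω = 2πf = 487600 rad/s
X_L = ωL = 93.6 Ω
X_C = 1/(ωC) = 102 Ω
Branch 1: Z₁ = R = 45.0 Ω
Branch 2 (series LC): Z₂ = j(X_L − X_C) = −j7.92 Ω
Parallel: Z = Z₁Z₂/(Z₁+Z₂), |Z| = 7.80 Ω, ∠Z = -80.0°
I = V/|Z| = 987 mA
P = VI cos φ = 7.7 × 0.987 × cos(-80.0°) = 1.32 W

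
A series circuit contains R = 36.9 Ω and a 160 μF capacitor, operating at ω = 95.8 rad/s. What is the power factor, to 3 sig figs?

X_C = 1/(ωC) = 65.2 Ω
Z = 36.9 − j65.2 Ω
|Z| = √(36.9² + 65.2²) = 75.0 Ω
∠Z = arctan(-65.2/36.9) = -60.5°
cos φ = cos(-60.5°) = 0.492

0.492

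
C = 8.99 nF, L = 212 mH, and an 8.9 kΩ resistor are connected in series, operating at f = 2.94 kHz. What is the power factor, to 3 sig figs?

0.973

ω = 2πf = 18470 rad/s
X_L = ωL = 3920 Ω
X_C = 1/(ωC) = 6020 Ω
Net reactance X = X_L − X_C = -2110 Ω
Z = 8900 − j2110 Ω
|Z| = √(8900² + 2110²) = 9150 Ω
∠Z = arctan(-2110/8900) = -13.3°
cos φ = cos(-13.3°) = 0.973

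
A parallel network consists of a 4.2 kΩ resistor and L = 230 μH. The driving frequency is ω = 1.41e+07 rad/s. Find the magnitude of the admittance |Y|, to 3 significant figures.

390 μS

X_L = ωL = 3240 Ω
Parallel: admittances add. Y = 1/R + 1/(jωL)
Y = (0.000238 − j0.000308) S
|Y| = 0.000390 S → |Z| = 1/|Y| = 2570 Ω, ∠Z = −∠Y = 52.3°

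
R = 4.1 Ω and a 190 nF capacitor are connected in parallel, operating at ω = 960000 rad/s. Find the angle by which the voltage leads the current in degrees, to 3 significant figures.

-36.8°

X_C = 1/(ωC) = 5.48 Ω
Parallel: admittances add. Y = 1/R + jωC
Y = (0.244 + j0.182) S
|Y| = 0.305 S → |Z| = 1/|Y| = 3.28 Ω, ∠Z = −∠Y = -36.8°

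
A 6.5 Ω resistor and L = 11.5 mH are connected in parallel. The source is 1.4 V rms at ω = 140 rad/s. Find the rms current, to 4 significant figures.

895.8 mA

X_L = ωL = 1.610 Ω
Parallel: admittances add. Y = 1/R + 1/(jωL)
Y = (0.1538 − j0.6211) S
|Y| = 0.6399 S → |Z| = 1/|Y| = 1.563 Ω, ∠Z = −∠Y = 76.09°
I = V/|Z| = 1.4/1.563 = 895.8 mA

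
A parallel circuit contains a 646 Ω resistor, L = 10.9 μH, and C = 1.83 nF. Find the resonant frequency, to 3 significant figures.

1.13 MHz

ω₀ = 1/√(LC) = 1/√(1.09e-05 × 1.83e-09) = 7.08e+06 rad/s
f₀ = ω₀/(2π) = 1.13 MHz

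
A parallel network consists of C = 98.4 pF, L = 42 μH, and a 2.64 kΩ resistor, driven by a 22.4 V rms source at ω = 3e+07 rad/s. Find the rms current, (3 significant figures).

X_L = ωL = 1260 Ω
X_C = 1/(ωC) = 339 Ω
Parallel: admittances add. Y = 1/R + 1/(jωL) + jωC
Y = (0.000379 + j0.00216) S
|Y| = 0.00219 S → |Z| = 1/|Y| = 456 Ω, ∠Z = −∠Y = -80.0°
I = V/|Z| = 22.4/456 = 49.1 mA

49.1 mA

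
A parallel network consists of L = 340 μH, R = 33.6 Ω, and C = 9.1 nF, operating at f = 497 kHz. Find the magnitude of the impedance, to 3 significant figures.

24.7 Ω

ω = 2πf = 3.123e+06 rad/s
X_L = ωL = 1060 Ω
X_C = 1/(ωC) = 35.2 Ω
Parallel: admittances add. Y = 1/R + 1/(jωL) + jωC
Y = (0.0298 + j0.0275) S
|Y| = 0.0405 S → |Z| = 1/|Y| = 24.7 Ω, ∠Z = −∠Y = -42.7°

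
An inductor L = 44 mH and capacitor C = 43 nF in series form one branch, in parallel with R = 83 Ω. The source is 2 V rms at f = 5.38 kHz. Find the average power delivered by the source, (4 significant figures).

48.19 mW

ω = 2πf = 33800 rad/s
X_L = ωL = 1487 Ω
X_C = 1/(ωC) = 688.0 Ω
Branch 1: Z₁ = R = 83.00 Ω
Branch 2 (series LC): Z₂ = j(X_L − X_C) = j799.4 Ω
Parallel: Z = Z₁Z₂/(Z₁+Z₂), |Z| = 82.56 Ω, ∠Z = 5.928°
I = V/|Z| = 24.23 mA
P = VI cos φ = 2 × 0.02423 × cos(5.928°) = 48.19 mW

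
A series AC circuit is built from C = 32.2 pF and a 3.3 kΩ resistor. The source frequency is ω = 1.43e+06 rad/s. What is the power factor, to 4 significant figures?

X_C = 1/(ωC) = 21720 Ω
Z = 3300 − j21720 Ω
|Z| = √(3300² + 21720²) = 21970 Ω
∠Z = arctan(-21720/3300) = -81.36°
cos φ = cos(-81.36°) = 0.1502

0.1502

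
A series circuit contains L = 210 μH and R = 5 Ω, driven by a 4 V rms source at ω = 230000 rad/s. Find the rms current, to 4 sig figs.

X_L = ωL = 48.30 Ω
Z = 5.000 + j48.30 Ω
|Z| = √(5.000² + 48.30²) = 48.56 Ω
I = V/|Z| = 4/48.56 = 82.38 mA

82.38 mA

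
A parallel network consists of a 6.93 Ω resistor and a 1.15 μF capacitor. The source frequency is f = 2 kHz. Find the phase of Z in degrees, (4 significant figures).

ω = 2πf = 12570 rad/s
X_C = 1/(ωC) = 69.20 Ω
Parallel: admittances add. Y = 1/R + jωC
Y = (0.1443 + j0.01445) S
|Y| = 0.1450 S → |Z| = 1/|Y| = 6.896 Ω, ∠Z = −∠Y = -5.719°

-5.719°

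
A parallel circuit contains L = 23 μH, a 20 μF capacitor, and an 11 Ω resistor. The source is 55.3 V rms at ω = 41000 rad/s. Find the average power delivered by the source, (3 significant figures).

278 W

X_L = ωL = 0.943 Ω
X_C = 1/(ωC) = 1.22 Ω
Parallel: admittances add. Y = 1/R + 1/(jωL) + jωC
Y = (0.0909 − j0.240) S
|Y| = 0.257 S → |Z| = 1/|Y| = 3.89 Ω, ∠Z = −∠Y = 69.3°
I = V/|Z| = 14.2 A
P = VI cos φ = 55.3 × 14.2 × cos(69.3°) = 278 W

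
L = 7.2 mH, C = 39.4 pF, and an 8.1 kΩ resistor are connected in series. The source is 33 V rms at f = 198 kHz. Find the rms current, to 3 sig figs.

2.35 mA

ω = 2πf = 1.244e+06 rad/s
X_L = ωL = 8960 Ω
X_C = 1/(ωC) = 20400 Ω
Net reactance X = X_L − X_C = -11400 Ω
Z = 8100 − j11400 Ω
|Z| = √(8100² + 11400²) = 14000 Ω
I = V/|Z| = 33/14000 = 2.35 mA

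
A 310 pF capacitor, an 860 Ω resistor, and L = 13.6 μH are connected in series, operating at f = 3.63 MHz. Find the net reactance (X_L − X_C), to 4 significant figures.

168.8 Ω

ω = 2πf = 2.281e+07 rad/s
X_L = ωL = 310.2 Ω
X_C = 1/(ωC) = 141.4 Ω
X = 310.2 − 141.4 = 168.8 Ω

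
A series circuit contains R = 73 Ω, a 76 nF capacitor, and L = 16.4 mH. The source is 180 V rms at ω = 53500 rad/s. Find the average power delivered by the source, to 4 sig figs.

5.853 W

X_L = ωL = 877.4 Ω
X_C = 1/(ωC) = 245.9 Ω
Net reactance X = X_L − X_C = 631.5 Ω
Z = 73.00 + j631.5 Ω
|Z| = √(73.00² + 631.5²) = 635.7 Ω
∠Z = arctan(631.5/73.00) = 83.41°
I = V/|Z| = 283.2 mA
P = VI cos φ = 180 × 0.2832 × cos(83.41°) = 5.853 W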